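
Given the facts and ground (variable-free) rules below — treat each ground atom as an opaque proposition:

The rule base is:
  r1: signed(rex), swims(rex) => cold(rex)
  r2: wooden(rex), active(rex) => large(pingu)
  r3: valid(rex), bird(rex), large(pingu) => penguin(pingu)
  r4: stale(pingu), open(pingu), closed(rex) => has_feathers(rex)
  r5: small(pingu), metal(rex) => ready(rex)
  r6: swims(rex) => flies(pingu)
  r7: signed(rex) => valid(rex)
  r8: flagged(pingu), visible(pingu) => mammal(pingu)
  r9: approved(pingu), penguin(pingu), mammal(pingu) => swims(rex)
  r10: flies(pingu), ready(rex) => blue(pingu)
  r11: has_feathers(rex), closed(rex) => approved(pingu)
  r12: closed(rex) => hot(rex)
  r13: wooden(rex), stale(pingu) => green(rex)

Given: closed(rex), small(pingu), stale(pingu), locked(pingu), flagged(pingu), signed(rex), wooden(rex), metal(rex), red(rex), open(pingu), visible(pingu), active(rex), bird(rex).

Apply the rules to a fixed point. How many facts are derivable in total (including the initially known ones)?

Round 1: r2 [wooden(rex), active(rex) => large(pingu)]; r4 [stale(pingu), open(pingu), closed(rex) => has_feathers(rex)]; r5 [small(pingu), metal(rex) => ready(rex)]; r7 [signed(rex) => valid(rex)]; r8 [flagged(pingu), visible(pingu) => mammal(pingu)]; r12 [closed(rex) => hot(rex)]; r13 [wooden(rex), stale(pingu) => green(rex)]. Adds large(pingu), has_feathers(rex), ready(rex), valid(rex), mammal(pingu), hot(rex), green(rex).
Round 2: r3 [valid(rex), bird(rex), large(pingu) => penguin(pingu)]; r11 [has_feathers(rex), closed(rex) => approved(pingu)]. Adds penguin(pingu), approved(pingu).
Round 3: r9 [approved(pingu), penguin(pingu), mammal(pingu) => swims(rex)]. Adds swims(rex).
Round 4: r1 [signed(rex), swims(rex) => cold(rex)]; r6 [swims(rex) => flies(pingu)]. Adds cold(rex), flies(pingu).
Round 5: r10 [flies(pingu), ready(rex) => blue(pingu)]. Adds blue(pingu).
Closure: {active(rex), approved(pingu), bird(rex), blue(pingu), closed(rex), cold(rex), flagged(pingu), flies(pingu), green(rex), has_feathers(rex), hot(rex), large(pingu), locked(pingu), mammal(pingu), metal(rex), open(pingu), penguin(pingu), ready(rex), red(rex), signed(rex), small(pingu), stale(pingu), swims(rex), valid(rex), visible(pingu), wooden(rex)} — 26 facts.

26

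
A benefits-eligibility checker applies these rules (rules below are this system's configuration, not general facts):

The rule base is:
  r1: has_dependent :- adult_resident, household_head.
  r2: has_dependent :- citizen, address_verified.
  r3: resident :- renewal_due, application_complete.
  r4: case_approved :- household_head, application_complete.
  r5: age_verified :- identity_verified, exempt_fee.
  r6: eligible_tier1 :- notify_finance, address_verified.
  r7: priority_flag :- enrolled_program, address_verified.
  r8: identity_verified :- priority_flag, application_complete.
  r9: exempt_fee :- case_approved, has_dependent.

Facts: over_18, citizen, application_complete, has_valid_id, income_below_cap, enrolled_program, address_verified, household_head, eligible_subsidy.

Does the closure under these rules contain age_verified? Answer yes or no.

yes

Round 1 fires r2, r4, r7, giving has_dependent, case_approved, priority_flag.
Round 2 fires r8, r9, giving identity_verified, exempt_fee.
Round 3 fires r5, giving age_verified.
age_verified appears in round 3, so it is derivable.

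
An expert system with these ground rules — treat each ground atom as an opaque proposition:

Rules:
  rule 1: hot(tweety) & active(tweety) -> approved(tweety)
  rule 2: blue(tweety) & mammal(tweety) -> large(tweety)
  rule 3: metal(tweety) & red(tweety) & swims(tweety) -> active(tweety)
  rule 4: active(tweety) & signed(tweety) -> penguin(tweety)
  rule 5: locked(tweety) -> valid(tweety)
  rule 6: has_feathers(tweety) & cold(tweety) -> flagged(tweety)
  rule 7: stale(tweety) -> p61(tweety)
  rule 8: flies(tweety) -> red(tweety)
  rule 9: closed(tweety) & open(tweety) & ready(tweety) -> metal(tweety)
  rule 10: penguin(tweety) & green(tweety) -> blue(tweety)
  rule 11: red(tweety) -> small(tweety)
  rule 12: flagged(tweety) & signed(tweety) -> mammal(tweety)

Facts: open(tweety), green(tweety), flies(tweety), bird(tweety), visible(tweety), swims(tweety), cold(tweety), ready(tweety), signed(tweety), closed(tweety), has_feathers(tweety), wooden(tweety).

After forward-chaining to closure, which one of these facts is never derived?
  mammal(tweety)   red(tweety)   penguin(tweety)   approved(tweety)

Round 1 fires rule 6, rule 8, rule 9, giving flagged(tweety), red(tweety), metal(tweety).
Round 2 fires rule 3, rule 11, rule 12, giving active(tweety), small(tweety), mammal(tweety).
Round 3 fires rule 4, giving penguin(tweety).
Round 4 fires rule 10, giving blue(tweety).
Round 5 fires rule 2, giving large(tweety).
Derived: red(tweety) (round 1), mammal(tweety) (round 2), penguin(tweety) (round 3). approved(tweety) never appears in any round.

approved(tweety)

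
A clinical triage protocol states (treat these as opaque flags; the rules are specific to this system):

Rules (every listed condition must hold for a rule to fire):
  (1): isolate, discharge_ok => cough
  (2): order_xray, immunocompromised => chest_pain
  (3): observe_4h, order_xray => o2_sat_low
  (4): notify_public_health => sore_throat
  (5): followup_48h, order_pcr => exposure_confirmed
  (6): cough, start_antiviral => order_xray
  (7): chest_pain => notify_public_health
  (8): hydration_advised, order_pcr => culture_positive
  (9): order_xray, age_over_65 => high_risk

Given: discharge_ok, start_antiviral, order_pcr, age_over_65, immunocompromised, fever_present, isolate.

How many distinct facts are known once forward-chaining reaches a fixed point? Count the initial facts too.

13

Round 1: (1) [isolate, discharge_ok => cough]. Adds cough.
Round 2: (6) [cough, start_antiviral => order_xray]. Adds order_xray.
Round 3: (2) [order_xray, immunocompromised => chest_pain]; (9) [order_xray, age_over_65 => high_risk]. Adds chest_pain, high_risk.
Round 4: (7) [chest_pain => notify_public_health]. Adds notify_public_health.
Round 5: (4) [notify_public_health => sore_throat]. Adds sore_throat.
Closure: {age_over_65, chest_pain, cough, discharge_ok, fever_present, high_risk, immunocompromised, isolate, notify_public_health, order_pcr, order_xray, sore_throat, start_antiviral} — 13 facts.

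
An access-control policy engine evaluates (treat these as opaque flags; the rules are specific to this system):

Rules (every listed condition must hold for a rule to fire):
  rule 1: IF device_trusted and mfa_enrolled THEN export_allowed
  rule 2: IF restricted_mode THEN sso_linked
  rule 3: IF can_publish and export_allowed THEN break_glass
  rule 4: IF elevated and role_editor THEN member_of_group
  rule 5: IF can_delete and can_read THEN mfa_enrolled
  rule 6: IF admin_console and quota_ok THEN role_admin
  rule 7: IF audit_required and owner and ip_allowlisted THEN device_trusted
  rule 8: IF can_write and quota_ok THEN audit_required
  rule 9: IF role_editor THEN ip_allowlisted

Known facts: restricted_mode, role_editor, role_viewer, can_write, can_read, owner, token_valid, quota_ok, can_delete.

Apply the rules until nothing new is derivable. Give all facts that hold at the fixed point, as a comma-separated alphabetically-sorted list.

audit_required, can_delete, can_read, can_write, device_trusted, export_allowed, ip_allowlisted, mfa_enrolled, owner, quota_ok, restricted_mode, role_editor, role_viewer, sso_linked, token_valid

Round 1: rule 2 [IF restricted_mode THEN sso_linked]; rule 5 [IF can_delete and can_read THEN mfa_enrolled]; rule 8 [IF can_write and quota_ok THEN audit_required]; rule 9 [IF role_editor THEN ip_allowlisted]. Adds sso_linked, mfa_enrolled, audit_required, ip_allowlisted.
Round 2: rule 7 [IF audit_required and owner and ip_allowlisted THEN device_trusted]. Adds device_trusted.
Round 3: rule 1 [IF device_trusted and mfa_enrolled THEN export_allowed]. Adds export_allowed.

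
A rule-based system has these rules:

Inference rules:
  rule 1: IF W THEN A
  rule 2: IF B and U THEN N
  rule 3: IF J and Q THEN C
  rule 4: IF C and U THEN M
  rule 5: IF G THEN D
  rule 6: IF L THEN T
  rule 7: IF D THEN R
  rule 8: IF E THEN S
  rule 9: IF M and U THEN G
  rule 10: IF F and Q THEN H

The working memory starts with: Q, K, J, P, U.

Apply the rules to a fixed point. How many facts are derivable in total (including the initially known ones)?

10

Round 1 fires rule 3, giving C.
Round 2 fires rule 4, giving M.
Round 3 fires rule 9, giving G.
Round 4 fires rule 5, giving D.
Round 5 fires rule 7, giving R.
Closure: {C, D, G, J, K, M, P, Q, R, U} — 10 facts.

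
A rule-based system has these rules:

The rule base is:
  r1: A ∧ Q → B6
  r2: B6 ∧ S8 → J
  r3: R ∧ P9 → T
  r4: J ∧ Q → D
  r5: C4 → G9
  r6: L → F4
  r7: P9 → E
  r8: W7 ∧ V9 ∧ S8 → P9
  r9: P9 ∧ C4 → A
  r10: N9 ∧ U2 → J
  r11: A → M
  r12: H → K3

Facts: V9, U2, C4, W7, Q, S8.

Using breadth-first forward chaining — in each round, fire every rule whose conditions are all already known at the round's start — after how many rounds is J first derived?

Round 1 fires r5, r8, giving G9, P9.
Round 2 fires r7, r9, giving E, A.
Round 3 fires r1, r11, giving B6, M.
Round 4 fires r2, giving J.
J first appears in round 4.

4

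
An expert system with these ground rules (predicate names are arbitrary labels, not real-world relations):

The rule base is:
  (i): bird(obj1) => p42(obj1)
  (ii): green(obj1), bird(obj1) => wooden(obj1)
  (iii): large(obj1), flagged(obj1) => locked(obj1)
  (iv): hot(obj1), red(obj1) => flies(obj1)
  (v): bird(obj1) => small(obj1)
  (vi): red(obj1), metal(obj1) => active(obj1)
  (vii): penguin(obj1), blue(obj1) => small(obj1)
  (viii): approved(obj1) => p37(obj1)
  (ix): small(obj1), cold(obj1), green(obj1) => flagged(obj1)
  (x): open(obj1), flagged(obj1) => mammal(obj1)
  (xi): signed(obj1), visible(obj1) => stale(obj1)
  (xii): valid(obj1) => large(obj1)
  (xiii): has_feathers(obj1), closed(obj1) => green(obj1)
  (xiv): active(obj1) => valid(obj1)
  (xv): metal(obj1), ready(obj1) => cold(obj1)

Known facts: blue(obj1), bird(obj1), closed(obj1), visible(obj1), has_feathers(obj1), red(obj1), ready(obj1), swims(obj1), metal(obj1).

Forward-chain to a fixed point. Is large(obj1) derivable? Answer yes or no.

[1] (i) [bird(obj1) => p42(obj1)]; (v) [bird(obj1) => small(obj1)]; (vi) [red(obj1), metal(obj1) => active(obj1)]; (xiii) [has_feathers(obj1), closed(obj1) => green(obj1)]; (xv) [metal(obj1), ready(obj1) => cold(obj1)]. ⇒ new: p42(obj1), small(obj1), active(obj1), green(obj1), cold(obj1).
[2] (ii) [green(obj1), bird(obj1) => wooden(obj1)]; (ix) [small(obj1), cold(obj1), green(obj1) => flagged(obj1)]; (xiv) [active(obj1) => valid(obj1)]. ⇒ new: wooden(obj1), flagged(obj1), valid(obj1).
[3] (xii) [valid(obj1) => large(obj1)]. ⇒ new: large(obj1).
[4] (iii) [large(obj1), flagged(obj1) => locked(obj1)]. ⇒ new: locked(obj1).
large(obj1) appears in round 3, so it is derivable.

yes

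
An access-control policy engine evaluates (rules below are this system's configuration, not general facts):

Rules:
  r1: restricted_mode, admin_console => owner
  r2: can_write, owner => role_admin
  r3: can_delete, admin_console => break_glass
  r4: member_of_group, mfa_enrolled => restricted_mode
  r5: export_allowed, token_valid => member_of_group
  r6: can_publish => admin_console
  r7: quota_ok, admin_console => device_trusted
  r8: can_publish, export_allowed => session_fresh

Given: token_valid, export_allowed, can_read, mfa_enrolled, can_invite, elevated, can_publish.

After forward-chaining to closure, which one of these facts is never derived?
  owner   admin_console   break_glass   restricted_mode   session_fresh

break_glass

Round 1: r5 [export_allowed, token_valid => member_of_group]; r6 [can_publish => admin_console]; r8 [can_publish, export_allowed => session_fresh]. Adds member_of_group, admin_console, session_fresh.
Round 2: r4 [member_of_group, mfa_enrolled => restricted_mode]. Adds restricted_mode.
Round 3: r1 [restricted_mode, admin_console => owner]. Adds owner.
Derived: owner (round 3), admin_console (round 1), session_fresh (round 1), restricted_mode (round 2). break_glass never appears in any round.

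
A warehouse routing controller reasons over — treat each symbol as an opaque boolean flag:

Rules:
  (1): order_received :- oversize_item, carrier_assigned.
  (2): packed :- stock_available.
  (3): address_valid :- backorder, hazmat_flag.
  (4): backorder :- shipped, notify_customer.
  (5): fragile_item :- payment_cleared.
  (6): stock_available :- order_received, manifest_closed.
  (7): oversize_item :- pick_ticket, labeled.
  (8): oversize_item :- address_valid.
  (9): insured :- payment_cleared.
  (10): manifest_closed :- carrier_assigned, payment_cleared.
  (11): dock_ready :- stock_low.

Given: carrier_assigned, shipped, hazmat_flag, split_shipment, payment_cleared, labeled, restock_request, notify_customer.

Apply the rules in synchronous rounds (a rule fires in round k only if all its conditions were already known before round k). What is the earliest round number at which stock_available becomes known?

5

Round 1 fires (4), (5), (9), (10), giving backorder, fragile_item, insured, manifest_closed.
Round 2 fires (3), giving address_valid.
Round 3 fires (8), giving oversize_item.
Round 4 fires (1), giving order_received.
Round 5 fires (6), giving stock_available.
stock_available first appears in round 5.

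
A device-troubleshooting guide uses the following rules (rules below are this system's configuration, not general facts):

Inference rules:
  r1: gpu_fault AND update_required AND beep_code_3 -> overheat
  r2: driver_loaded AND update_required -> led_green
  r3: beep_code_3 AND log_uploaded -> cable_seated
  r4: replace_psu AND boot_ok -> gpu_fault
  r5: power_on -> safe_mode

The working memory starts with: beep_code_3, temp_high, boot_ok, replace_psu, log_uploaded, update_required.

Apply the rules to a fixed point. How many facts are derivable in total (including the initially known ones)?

9

Round 1 fires r3, r4, giving cable_seated, gpu_fault.
Round 2 fires r1, giving overheat.
Closure: {beep_code_3, boot_ok, cable_seated, gpu_fault, log_uploaded, overheat, replace_psu, temp_high, update_required} — 9 facts.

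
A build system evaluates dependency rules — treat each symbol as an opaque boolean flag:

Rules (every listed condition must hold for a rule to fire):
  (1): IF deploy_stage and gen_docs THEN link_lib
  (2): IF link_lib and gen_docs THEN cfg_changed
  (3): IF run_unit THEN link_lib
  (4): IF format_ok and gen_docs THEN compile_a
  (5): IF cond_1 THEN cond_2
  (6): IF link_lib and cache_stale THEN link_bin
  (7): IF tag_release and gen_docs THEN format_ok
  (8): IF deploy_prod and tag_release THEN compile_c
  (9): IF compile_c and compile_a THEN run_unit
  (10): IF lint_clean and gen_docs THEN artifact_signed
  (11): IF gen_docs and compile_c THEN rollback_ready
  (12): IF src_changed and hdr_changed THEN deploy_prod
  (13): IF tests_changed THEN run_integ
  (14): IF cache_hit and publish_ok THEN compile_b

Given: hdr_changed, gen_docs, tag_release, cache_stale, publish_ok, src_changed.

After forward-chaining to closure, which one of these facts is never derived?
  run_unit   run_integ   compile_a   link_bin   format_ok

Round 1 fires (7), (12), giving format_ok, deploy_prod.
Round 2 fires (4), (8), giving compile_a, compile_c.
Round 3 fires (9), (11), giving run_unit, rollback_ready.
Round 4 fires (3), giving link_lib.
Round 5 fires (2), (6), giving cfg_changed, link_bin.
Derived: link_bin (round 5), run_unit (round 3), compile_a (round 2), format_ok (round 1). run_integ never appears in any round.

run_integ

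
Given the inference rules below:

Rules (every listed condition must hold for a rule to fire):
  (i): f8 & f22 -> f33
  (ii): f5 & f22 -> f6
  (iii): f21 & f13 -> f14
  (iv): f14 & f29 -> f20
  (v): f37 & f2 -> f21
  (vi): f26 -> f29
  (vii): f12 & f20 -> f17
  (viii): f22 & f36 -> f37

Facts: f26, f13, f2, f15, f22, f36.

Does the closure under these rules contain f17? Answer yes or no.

Round 1 fires (vi), (viii), giving f29, f37.
Round 2 fires (v), giving f21.
Round 3 fires (iii), giving f14.
Round 4 fires (iv), giving f20.
Fixed point reached. f17 is concluded only by (vii); (vii) needs f12 (never derived).

no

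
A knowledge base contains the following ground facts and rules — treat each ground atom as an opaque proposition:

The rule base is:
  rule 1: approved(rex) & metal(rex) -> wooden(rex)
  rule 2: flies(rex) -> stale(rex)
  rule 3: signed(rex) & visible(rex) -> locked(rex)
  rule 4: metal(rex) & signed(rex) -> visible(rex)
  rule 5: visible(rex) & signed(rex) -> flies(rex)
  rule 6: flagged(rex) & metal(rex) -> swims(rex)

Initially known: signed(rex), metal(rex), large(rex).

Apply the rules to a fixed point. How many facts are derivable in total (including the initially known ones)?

[1] rule 4 [metal(rex) & signed(rex) -> visible(rex)]. ⇒ new: visible(rex).
[2] rule 3 [signed(rex) & visible(rex) -> locked(rex)]; rule 5 [visible(rex) & signed(rex) -> flies(rex)]. ⇒ new: locked(rex), flies(rex).
[3] rule 2 [flies(rex) -> stale(rex)]. ⇒ new: stale(rex).
Closure: {flies(rex), large(rex), locked(rex), metal(rex), signed(rex), stale(rex), visible(rex)} — 7 facts.

7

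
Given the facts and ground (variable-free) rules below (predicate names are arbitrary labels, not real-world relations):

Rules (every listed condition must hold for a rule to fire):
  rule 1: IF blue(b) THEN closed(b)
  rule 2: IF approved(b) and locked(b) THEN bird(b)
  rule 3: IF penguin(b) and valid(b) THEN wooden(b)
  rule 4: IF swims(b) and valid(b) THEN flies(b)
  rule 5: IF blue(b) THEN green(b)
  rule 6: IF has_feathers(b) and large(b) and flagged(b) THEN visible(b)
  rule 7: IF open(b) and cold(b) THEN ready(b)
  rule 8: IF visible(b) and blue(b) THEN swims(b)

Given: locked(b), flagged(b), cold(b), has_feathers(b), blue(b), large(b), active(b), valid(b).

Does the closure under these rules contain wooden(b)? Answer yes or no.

no

Round 1 fires rule 1, rule 5, rule 6, giving closed(b), green(b), visible(b).
Round 2 fires rule 8, giving swims(b).
Round 3 fires rule 4, giving flies(b).
Fixed point reached. wooden(b) is concluded only by rule 3; rule 3 needs penguin(b) (never derived).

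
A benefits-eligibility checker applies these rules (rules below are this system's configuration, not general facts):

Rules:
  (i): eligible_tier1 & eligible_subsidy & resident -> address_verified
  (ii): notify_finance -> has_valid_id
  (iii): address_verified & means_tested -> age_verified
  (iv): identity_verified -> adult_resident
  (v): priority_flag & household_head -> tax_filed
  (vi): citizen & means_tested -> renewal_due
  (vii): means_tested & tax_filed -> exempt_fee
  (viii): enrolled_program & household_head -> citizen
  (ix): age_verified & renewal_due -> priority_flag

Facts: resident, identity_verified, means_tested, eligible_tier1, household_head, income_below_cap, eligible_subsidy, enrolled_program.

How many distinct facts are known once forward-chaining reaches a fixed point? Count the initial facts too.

Round 1 — (i), (iv), (viii), derive address_verified, adult_resident, citizen.
Round 2 — (iii), (vi), derive age_verified, renewal_due.
Round 3 — (ix), derive priority_flag.
Round 4 — (v), derive tax_filed.
Round 5 — (vii), derive exempt_fee.
Closure: {address_verified, adult_resident, age_verified, citizen, eligible_subsidy, eligible_tier1, enrolled_program, exempt_fee, household_head, identity_verified, income_below_cap, means_tested, priority_flag, renewal_due, resident, tax_filed} — 16 facts.

16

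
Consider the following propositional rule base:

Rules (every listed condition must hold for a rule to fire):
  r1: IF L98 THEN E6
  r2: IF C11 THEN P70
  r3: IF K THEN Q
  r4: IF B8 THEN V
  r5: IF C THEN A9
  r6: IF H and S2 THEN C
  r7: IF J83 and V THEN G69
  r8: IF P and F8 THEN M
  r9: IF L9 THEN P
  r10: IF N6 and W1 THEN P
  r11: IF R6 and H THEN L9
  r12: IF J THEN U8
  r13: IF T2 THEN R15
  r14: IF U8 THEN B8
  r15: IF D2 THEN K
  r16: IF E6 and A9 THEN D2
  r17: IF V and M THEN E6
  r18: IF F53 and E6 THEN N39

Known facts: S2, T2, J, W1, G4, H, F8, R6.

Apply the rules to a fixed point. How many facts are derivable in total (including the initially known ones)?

21

Round 1 — r6, r11, r12, r13, derive C, L9, U8, R15.
Round 2 — r5, r9, r14, derive A9, P, B8.
Round 3 — r4, r8, derive V, M.
Round 4 — r17, derive E6.
Round 5 — r16, derive D2.
Round 6 — r15, derive K.
Round 7 — r3, derive Q.
Closure: {A9, B8, C, D2, E6, F8, G4, H, J, K, L9, M, P, Q, R15, R6, S2, T2, U8, V, W1} — 21 facts.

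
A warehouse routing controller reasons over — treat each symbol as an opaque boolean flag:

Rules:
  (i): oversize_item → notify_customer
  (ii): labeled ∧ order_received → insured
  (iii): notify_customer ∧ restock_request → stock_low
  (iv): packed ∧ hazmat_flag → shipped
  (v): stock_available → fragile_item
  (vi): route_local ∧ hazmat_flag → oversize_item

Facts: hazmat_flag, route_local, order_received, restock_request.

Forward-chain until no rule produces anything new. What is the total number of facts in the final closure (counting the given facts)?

Round 1: (vi) [route_local ∧ hazmat_flag → oversize_item]. New: oversize_item.
Round 2: (i) [oversize_item → notify_customer]. New: notify_customer.
Round 3: (iii) [notify_customer ∧ restock_request → stock_low]. New: stock_low.
Closure: {hazmat_flag, notify_customer, order_received, oversize_item, restock_request, route_local, stock_low} — 7 facts.

7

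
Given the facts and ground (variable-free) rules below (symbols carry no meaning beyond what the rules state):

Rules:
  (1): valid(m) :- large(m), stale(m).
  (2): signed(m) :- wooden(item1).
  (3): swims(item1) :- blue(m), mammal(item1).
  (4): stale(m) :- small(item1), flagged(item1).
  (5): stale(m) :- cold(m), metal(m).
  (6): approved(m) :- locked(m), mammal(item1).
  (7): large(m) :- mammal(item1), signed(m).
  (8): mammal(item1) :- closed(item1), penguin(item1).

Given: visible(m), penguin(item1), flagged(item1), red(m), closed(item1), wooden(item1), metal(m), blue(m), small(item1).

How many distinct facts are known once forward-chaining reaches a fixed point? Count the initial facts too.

Round 1: (2) [signed(m) :- wooden(item1).]; (4) [stale(m) :- small(item1), flagged(item1).]; (8) [mammal(item1) :- closed(item1), penguin(item1).]. Adds signed(m), stale(m), mammal(item1).
Round 2: (3) [swims(item1) :- blue(m), mammal(item1).]; (7) [large(m) :- mammal(item1), signed(m).]. Adds swims(item1), large(m).
Round 3: (1) [valid(m) :- large(m), stale(m).]. Adds valid(m).
Closure: {blue(m), closed(item1), flagged(item1), large(m), mammal(item1), metal(m), penguin(item1), red(m), signed(m), small(item1), stale(m), swims(item1), valid(m), visible(m), wooden(item1)} — 15 facts.

15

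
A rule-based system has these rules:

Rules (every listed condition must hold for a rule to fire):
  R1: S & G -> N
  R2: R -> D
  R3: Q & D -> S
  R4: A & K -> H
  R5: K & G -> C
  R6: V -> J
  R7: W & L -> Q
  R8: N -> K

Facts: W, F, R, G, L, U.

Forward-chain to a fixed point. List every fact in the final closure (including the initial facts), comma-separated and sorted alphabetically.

Round 1 fires R2, R7, giving D, Q.
Round 2 fires R3, giving S.
Round 3 fires R1, giving N.
Round 4 fires R8, giving K.
Round 5 fires R5, giving C.

C, D, F, G, K, L, N, Q, R, S, U, W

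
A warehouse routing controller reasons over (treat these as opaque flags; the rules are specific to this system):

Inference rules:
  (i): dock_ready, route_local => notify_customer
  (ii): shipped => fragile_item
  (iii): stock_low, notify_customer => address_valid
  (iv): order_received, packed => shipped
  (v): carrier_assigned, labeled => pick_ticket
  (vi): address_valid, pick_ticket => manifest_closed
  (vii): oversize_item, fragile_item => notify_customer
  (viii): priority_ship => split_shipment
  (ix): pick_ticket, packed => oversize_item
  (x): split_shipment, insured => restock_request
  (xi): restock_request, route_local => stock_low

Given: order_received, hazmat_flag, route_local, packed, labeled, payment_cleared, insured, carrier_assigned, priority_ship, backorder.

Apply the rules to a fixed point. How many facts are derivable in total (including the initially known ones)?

Round 1 — (iv), (v), (viii), derive shipped, pick_ticket, split_shipment.
Round 2 — (ii), (ix), (x), derive fragile_item, oversize_item, restock_request.
Round 3 — (vii), (xi), derive notify_customer, stock_low.
Round 4 — (iii), derive address_valid.
Round 5 — (vi), derive manifest_closed.
Closure: {address_valid, backorder, carrier_assigned, fragile_item, hazmat_flag, insured, labeled, manifest_closed, notify_customer, order_received, oversize_item, packed, payment_cleared, pick_ticket, priority_ship, restock_request, route_local, shipped, split_shipment, stock_low} — 20 facts.

20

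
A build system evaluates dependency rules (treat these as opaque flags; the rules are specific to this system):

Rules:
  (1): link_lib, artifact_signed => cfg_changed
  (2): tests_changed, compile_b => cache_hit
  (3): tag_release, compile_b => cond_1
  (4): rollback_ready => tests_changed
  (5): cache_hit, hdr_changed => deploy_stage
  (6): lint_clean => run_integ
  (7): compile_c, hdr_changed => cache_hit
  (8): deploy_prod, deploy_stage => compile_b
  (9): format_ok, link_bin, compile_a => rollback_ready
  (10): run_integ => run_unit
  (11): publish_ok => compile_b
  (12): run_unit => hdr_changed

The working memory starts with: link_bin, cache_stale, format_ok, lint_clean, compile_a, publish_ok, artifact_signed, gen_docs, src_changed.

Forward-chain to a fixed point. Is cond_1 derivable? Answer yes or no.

no

[1] (6) [lint_clean => run_integ]; (9) [format_ok, link_bin, compile_a => rollback_ready]; (11) [publish_ok => compile_b]. ⇒ new: run_integ, rollback_ready, compile_b.
[2] (4) [rollback_ready => tests_changed]; (10) [run_integ => run_unit]. ⇒ new: tests_changed, run_unit.
[3] (2) [tests_changed, compile_b => cache_hit]; (12) [run_unit => hdr_changed]. ⇒ new: cache_hit, hdr_changed.
[4] (5) [cache_hit, hdr_changed => deploy_stage]. ⇒ new: deploy_stage.
Fixed point reached. cond_1 is concluded only by (3); (3) needs tag_release (never derived).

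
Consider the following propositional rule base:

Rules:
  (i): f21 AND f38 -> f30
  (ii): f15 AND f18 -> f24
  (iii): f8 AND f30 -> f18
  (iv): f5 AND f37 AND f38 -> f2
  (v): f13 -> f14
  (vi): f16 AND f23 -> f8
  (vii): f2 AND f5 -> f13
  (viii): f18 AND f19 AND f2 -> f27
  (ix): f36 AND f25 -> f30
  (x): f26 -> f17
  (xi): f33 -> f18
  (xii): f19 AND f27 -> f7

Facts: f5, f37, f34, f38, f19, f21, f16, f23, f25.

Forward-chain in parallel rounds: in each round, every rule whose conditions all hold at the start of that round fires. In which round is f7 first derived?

4

Round 1: (i) [f21 AND f38 -> f30]; (iv) [f5 AND f37 AND f38 -> f2]; (vi) [f16 AND f23 -> f8]. Adds f30, f2, f8.
Round 2: (iii) [f8 AND f30 -> f18]; (vii) [f2 AND f5 -> f13]. Adds f18, f13.
Round 3: (v) [f13 -> f14]; (viii) [f18 AND f19 AND f2 -> f27]. Adds f14, f27.
Round 4: (xii) [f19 AND f27 -> f7]. Adds f7.
f7 first appears in round 4.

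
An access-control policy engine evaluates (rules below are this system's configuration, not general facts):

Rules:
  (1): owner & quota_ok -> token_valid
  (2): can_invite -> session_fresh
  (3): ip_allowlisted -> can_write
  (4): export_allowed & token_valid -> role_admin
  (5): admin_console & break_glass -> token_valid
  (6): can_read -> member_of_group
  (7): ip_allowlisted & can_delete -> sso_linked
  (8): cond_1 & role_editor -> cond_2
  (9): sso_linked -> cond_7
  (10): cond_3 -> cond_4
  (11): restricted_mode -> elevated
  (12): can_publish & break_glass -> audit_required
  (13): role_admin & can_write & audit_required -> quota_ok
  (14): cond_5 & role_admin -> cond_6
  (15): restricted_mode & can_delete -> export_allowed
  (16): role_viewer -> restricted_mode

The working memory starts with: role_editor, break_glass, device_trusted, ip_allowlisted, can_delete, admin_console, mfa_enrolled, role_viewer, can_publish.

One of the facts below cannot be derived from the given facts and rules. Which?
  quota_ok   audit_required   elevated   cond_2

cond_2

Round 1 — (3), (5), (7), (12), (16), derive can_write, token_valid, sso_linked, audit_required, restricted_mode.
Round 2 — (9), (11), (15), derive cond_7, elevated, export_allowed.
Round 3 — (4), derive role_admin.
Round 4 — (13), derive quota_ok.
Derived: elevated (round 2), audit_required (round 1), quota_ok (round 4). cond_2 never appears in any round.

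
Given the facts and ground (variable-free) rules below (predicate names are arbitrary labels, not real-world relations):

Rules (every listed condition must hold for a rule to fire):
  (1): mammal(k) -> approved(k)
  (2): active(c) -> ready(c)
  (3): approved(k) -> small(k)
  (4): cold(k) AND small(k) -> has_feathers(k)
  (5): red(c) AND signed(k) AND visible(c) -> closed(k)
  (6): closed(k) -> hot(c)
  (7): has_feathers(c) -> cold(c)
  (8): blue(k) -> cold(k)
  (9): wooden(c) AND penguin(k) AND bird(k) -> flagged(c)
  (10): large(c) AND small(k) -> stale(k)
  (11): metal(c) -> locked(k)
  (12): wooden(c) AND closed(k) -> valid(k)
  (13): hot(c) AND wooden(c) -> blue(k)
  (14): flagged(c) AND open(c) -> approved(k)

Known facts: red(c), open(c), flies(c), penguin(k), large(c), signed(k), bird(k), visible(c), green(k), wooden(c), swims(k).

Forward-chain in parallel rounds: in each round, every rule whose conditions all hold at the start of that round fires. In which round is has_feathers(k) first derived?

5

Round 1: (5) [red(c) AND signed(k) AND visible(c) -> closed(k)]; (9) [wooden(c) AND penguin(k) AND bird(k) -> flagged(c)]. New: closed(k), flagged(c).
Round 2: (6) [closed(k) -> hot(c)]; (12) [wooden(c) AND closed(k) -> valid(k)]; (14) [flagged(c) AND open(c) -> approved(k)]. New: hot(c), valid(k), approved(k).
Round 3: (3) [approved(k) -> small(k)]; (13) [hot(c) AND wooden(c) -> blue(k)]. New: small(k), blue(k).
Round 4: (8) [blue(k) -> cold(k)]; (10) [large(c) AND small(k) -> stale(k)]. New: cold(k), stale(k).
Round 5: (4) [cold(k) AND small(k) -> has_feathers(k)]. New: has_feathers(k).
has_feathers(k) first appears in round 5.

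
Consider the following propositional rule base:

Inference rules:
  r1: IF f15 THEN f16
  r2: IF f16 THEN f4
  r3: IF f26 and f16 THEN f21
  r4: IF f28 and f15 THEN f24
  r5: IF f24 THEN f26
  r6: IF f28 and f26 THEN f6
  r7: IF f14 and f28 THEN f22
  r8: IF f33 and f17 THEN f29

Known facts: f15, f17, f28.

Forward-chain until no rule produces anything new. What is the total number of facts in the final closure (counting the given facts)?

[1] r1 [IF f15 THEN f16]; r4 [IF f28 and f15 THEN f24]. ⇒ new: f16, f24.
[2] r2 [IF f16 THEN f4]; r5 [IF f24 THEN f26]. ⇒ new: f4, f26.
[3] r3 [IF f26 and f16 THEN f21]; r6 [IF f28 and f26 THEN f6]. ⇒ new: f21, f6.
Closure: {f15, f16, f17, f21, f24, f26, f28, f4, f6} — 9 facts.

9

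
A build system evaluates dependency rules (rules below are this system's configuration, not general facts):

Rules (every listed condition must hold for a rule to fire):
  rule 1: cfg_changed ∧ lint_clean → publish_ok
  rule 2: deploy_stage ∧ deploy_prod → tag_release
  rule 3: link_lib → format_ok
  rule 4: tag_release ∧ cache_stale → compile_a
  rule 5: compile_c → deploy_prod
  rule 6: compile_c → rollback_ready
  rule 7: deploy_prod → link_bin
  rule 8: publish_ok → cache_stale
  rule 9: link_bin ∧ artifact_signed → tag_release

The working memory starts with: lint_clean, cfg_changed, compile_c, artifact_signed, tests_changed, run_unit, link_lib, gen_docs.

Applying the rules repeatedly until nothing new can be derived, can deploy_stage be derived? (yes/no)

[1] rule 1 [cfg_changed ∧ lint_clean → publish_ok]; rule 3 [link_lib → format_ok]; rule 5 [compile_c → deploy_prod]; rule 6 [compile_c → rollback_ready]. ⇒ new: publish_ok, format_ok, deploy_prod, rollback_ready.
[2] rule 7 [deploy_prod → link_bin]; rule 8 [publish_ok → cache_stale]. ⇒ new: link_bin, cache_stale.
[3] rule 9 [link_bin ∧ artifact_signed → tag_release]. ⇒ new: tag_release.
[4] rule 4 [tag_release ∧ cache_stale → compile_a]. ⇒ new: compile_a.
Fixed point reached. No rule has deploy_stage as a consequent, and it is not given.

no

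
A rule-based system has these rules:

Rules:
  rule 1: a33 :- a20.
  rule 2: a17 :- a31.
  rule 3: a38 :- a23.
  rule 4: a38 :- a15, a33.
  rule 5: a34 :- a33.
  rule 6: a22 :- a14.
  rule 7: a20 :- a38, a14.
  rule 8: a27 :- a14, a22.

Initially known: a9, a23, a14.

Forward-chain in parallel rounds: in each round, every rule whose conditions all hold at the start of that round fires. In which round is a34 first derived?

4

Round 1 — rule 3, rule 6, derive a38, a22.
Round 2 — rule 7, rule 8, derive a20, a27.
Round 3 — rule 1, derive a33.
Round 4 — rule 5, derive a34.
a34 first appears in round 4.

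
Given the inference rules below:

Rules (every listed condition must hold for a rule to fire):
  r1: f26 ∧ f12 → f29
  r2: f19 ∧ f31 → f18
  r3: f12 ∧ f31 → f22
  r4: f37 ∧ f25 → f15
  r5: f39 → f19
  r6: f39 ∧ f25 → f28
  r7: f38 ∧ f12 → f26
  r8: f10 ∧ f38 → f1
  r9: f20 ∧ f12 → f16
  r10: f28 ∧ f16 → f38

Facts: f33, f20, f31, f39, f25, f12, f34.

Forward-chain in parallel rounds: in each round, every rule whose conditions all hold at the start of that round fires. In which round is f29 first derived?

4

[1] r3 [f12 ∧ f31 → f22]; r5 [f39 → f19]; r6 [f39 ∧ f25 → f28]; r9 [f20 ∧ f12 → f16]. ⇒ new: f22, f19, f28, f16.
[2] r2 [f19 ∧ f31 → f18]; r10 [f28 ∧ f16 → f38]. ⇒ new: f18, f38.
[3] r7 [f38 ∧ f12 → f26]. ⇒ new: f26.
[4] r1 [f26 ∧ f12 → f29]. ⇒ new: f29.
f29 first appears in round 4.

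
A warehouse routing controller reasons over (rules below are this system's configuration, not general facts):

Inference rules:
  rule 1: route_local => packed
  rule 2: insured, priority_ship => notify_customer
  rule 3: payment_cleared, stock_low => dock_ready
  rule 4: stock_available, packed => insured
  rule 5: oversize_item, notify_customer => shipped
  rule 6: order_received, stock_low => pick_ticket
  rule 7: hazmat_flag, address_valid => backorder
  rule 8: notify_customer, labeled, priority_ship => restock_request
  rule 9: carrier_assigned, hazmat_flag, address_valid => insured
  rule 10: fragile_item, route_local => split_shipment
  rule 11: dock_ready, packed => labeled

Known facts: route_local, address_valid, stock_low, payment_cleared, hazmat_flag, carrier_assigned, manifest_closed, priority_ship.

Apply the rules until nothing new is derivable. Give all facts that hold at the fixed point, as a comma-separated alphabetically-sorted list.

address_valid, backorder, carrier_assigned, dock_ready, hazmat_flag, insured, labeled, manifest_closed, notify_customer, packed, payment_cleared, priority_ship, restock_request, route_local, stock_low

Round 1: rule 1 [route_local => packed]; rule 3 [payment_cleared, stock_low => dock_ready]; rule 7 [hazmat_flag, address_valid => backorder]; rule 9 [carrier_assigned, hazmat_flag, address_valid => insured]. New: packed, dock_ready, backorder, insured.
Round 2: rule 2 [insured, priority_ship => notify_customer]; rule 11 [dock_ready, packed => labeled]. New: notify_customer, labeled.
Round 3: rule 8 [notify_customer, labeled, priority_ship => restock_request]. New: restock_request.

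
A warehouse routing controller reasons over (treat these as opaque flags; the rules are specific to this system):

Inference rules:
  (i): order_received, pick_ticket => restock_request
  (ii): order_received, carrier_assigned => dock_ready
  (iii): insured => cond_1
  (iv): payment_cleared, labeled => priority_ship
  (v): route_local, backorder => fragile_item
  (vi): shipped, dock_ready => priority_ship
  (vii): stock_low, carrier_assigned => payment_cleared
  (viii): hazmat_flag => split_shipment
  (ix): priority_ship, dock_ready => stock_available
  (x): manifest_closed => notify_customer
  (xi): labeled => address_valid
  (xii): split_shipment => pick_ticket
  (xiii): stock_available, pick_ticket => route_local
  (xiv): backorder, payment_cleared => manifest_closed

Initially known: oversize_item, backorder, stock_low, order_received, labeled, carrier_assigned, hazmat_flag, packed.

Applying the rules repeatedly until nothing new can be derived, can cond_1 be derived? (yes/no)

Round 1 — (ii), (vii), (viii), (xi), derive dock_ready, payment_cleared, split_shipment, address_valid.
Round 2 — (iv), (xii), (xiv), derive priority_ship, pick_ticket, manifest_closed.
Round 3 — (i), (ix), (x), derive restock_request, stock_available, notify_customer.
Round 4 — (xiii), derive route_local.
Round 5 — (v), derive fragile_item.
Fixed point reached. cond_1 is concluded only by (iii); (iii) needs insured (never derived).

no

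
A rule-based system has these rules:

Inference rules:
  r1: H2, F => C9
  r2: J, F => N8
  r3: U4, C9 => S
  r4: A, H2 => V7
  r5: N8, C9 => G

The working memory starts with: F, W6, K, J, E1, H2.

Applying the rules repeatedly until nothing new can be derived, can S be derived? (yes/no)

Round 1 — r1, r2, derive C9, N8.
Round 2 — r5, derive G.
Fixed point reached. S is concluded only by r3; r3 needs U4 (never derived).

no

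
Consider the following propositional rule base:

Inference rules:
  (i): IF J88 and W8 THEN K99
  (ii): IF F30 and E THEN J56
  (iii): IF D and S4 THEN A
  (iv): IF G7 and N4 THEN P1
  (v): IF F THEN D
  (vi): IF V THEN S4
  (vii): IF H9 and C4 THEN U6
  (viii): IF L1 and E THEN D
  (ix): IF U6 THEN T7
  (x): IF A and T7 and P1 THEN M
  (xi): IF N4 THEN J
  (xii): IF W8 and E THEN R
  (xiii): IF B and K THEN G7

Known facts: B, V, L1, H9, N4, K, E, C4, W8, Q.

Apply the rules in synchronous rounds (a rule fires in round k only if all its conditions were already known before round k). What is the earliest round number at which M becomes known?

Round 1: (vi) [IF V THEN S4]; (vii) [IF H9 and C4 THEN U6]; (viii) [IF L1 and E THEN D]; (xi) [IF N4 THEN J]; (xii) [IF W8 and E THEN R]; (xiii) [IF B and K THEN G7]. New: S4, U6, D, J, R, G7.
Round 2: (iii) [IF D and S4 THEN A]; (iv) [IF G7 and N4 THEN P1]; (ix) [IF U6 THEN T7]. New: A, P1, T7.
Round 3: (x) [IF A and T7 and P1 THEN M]. New: M.
M first appears in round 3.

3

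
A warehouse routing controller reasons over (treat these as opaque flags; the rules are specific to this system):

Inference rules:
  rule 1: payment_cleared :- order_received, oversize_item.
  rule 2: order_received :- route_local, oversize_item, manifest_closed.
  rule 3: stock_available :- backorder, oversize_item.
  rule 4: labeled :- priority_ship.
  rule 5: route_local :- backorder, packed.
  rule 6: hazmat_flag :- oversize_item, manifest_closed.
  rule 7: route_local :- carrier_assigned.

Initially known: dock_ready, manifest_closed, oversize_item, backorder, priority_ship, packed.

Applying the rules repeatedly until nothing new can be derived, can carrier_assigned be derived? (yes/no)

Round 1 fires rule 3, rule 4, rule 5, rule 6, giving stock_available, labeled, route_local, hazmat_flag.
Round 2 fires rule 2, giving order_received.
Round 3 fires rule 1, giving payment_cleared.
Fixed point reached. No rule has carrier_assigned as a consequent, and it is not given.

no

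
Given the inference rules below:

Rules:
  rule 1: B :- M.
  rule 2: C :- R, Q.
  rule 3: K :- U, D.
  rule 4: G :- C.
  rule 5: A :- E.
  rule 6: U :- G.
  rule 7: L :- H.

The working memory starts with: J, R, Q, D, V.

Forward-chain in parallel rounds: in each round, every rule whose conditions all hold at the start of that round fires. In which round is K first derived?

Round 1 fires rule 2, giving C.
Round 2 fires rule 4, giving G.
Round 3 fires rule 6, giving U.
Round 4 fires rule 3, giving K.
K first appears in round 4.

4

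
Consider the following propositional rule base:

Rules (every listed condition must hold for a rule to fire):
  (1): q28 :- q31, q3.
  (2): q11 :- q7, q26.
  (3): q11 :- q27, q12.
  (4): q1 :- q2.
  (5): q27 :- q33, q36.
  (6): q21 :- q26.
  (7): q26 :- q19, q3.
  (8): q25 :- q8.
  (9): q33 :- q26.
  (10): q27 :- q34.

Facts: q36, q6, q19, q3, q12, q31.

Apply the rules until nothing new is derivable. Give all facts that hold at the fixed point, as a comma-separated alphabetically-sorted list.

Round 1 fires (1), (7), giving q28, q26.
Round 2 fires (6), (9), giving q21, q33.
Round 3 fires (5), giving q27.
Round 4 fires (3), giving q11.

q11, q12, q19, q21, q26, q27, q28, q3, q31, q33, q36, q6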